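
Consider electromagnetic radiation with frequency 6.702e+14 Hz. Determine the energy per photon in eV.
2.7717 eV

Using E = hf:

E = hf = (6.626×10⁻³⁴ J·s)(6.702e+14 Hz)
E = 2.7717 eV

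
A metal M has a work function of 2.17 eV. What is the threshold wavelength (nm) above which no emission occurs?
571.36 nm

The threshold wavelength is when the photon energy equals the work function:
hc/λ₀ = φ

Solving for λ₀:
λ₀ = hc/φ = (6.626×10⁻³⁴ J·s)(3×10⁸ m/s) / (2.17 eV × 1.602×10⁻¹⁹ J/eV)
λ₀ = 571.36 nm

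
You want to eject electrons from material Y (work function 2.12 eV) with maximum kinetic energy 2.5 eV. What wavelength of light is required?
268.36 nm

From Einstein's equation: KE_max = hc/λ - φ

Rearranging for λ:
hc/λ = KE_max + φ
λ = hc/(KE_max + φ)

Required photon energy:
E_photon = KE_max + φ = 2.5 + 2.12 = 4.62 eV

Required wavelength:
λ = hc/E_photon = (6.626×10⁻³⁴)(3×10⁸) / (4.62 × 1.602×10⁻¹⁹)
λ = 268.36 nm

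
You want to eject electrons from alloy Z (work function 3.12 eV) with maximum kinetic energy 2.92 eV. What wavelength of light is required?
205.27 nm

From Einstein's equation: KE_max = hc/λ - φ

Rearranging for λ:
hc/λ = KE_max + φ
λ = hc/(KE_max + φ)

Required photon energy:
E_photon = KE_max + φ = 2.92 + 3.12 = 6.04 eV

Required wavelength:
λ = hc/E_photon = (6.626×10⁻³⁴)(3×10⁸) / (6.04 × 1.602×10⁻¹⁹)
λ = 205.27 nm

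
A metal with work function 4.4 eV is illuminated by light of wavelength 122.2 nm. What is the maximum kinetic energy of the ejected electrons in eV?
5.7460 eV

Using Einstein's photoelectric equation: KE_max = hf - φ = hc/λ - φ

First, calculate the photon energy:
E_photon = hc/λ = (6.626×10⁻³⁴ J·s)(3×10⁸ m/s) / (122.2×10⁻⁹ m)
E_photon = 10.1460 eV

Then, the maximum kinetic energy:
KE_max = E_photon - φ = 10.1460 eV - 4.4 eV = 5.7460 eV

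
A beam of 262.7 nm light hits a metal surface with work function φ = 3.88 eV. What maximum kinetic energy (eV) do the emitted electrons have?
0.8396 eV

Using Einstein's photoelectric equation: KE_max = hf - φ = hc/λ - φ

First, calculate the photon energy:
E_photon = hc/λ = (6.626×10⁻³⁴ J·s)(3×10⁸ m/s) / (262.7×10⁻⁹ m)
E_photon = 4.7196 eV

Then, the maximum kinetic energy:
KE_max = E_photon - φ = 4.7196 eV - 3.88 eV = 0.8396 eV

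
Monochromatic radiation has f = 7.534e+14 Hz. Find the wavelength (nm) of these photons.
397.92 nm

Using the wave equation: c = fλ

Solving for wavelength:
λ = c/f = (3×10⁸ m/s) / (7.534e+14 Hz)
λ = 397.92 nm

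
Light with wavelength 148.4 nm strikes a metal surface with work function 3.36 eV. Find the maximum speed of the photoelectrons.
1.3255e+06 m/s

First, find the maximum kinetic energy:
E_photon = hc/λ = 8.3547 eV
KE_max = E_photon - φ = 8.3547 - 3.36 = 4.9947 eV

Convert to Joules: KE_max = 4.9947 × 1.602×10⁻¹⁹ J = 8.0024e-19 J

Then use KE = ½mv² to find velocity:
v = √(2·KE/m) = √(2 × 8.0024e-19 J / 9.109e-31 kg)
v = 1.3255e+06 m/s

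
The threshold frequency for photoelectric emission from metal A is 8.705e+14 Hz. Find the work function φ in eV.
3.60 eV

At the threshold frequency, photon energy equals work function:
φ = hf₀

Calculating:
φ = (6.626×10⁻³⁴ J·s)(8.705e+14 Hz)
φ = 3.60 eV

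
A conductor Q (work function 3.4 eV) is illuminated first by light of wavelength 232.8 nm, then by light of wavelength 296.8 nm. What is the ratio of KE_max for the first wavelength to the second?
2.4773

Using Einstein's equation: KE_max = hc/λ - φ

For λ₁ = 232.8 nm:
E₁ = hc/λ₁ = 5.3258 eV
KE₁ = E₁ - φ = 5.3258 - 3.4 = 1.9258 eV

For λ₂ = 296.8 nm:
E₂ = hc/λ₂ = 4.1774 eV
KE₂ = E₂ - φ = 4.1774 - 3.4 = 0.7774 eV

Ratio: KE₁/KE₂ = 1.9258/0.7774 = 2.4773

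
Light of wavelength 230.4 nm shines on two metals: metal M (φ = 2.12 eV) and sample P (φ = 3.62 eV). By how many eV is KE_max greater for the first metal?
1.5000 eV

Using KE_max = hc/λ - φ for each metal:

Photon energy: E = hc/λ = 5.3813 eV

For metal M (φ₁ = 2.12 eV):
KE₁ = E - φ₁ = 5.3813 - 2.12 = 3.2613 eV

For sample P (φ₂ = 3.62 eV):
KE₂ = E - φ₂ = 5.3813 - 3.62 = 1.7613 eV

Difference:
ΔKE = KE₁ - KE₂ = 3.2613 - 1.7613 = 1.5000 eV

Note: The difference equals the difference in work functions: 3.62 - 2.12 = 1.50 eV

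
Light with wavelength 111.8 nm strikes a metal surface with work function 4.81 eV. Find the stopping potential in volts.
6.2798 V

The stopping potential V_s satisfies: eV_s = KE_max

First, find KE_max using Einstein's equation:
E_photon = hc/λ = 11.0898 eV
KE_max = E_photon - φ = 11.0898 - 4.81 = 6.2798 eV

Since eV_s = KE_max:
V_s = KE_max/e = 6.2798 V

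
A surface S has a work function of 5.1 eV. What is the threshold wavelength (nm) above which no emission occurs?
243.11 nm

The threshold wavelength is when the photon energy equals the work function:
hc/λ₀ = φ

Solving for λ₀:
λ₀ = hc/φ = (6.626×10⁻³⁴ J·s)(3×10⁸ m/s) / (5.1 eV × 1.602×10⁻¹⁹ J/eV)
λ₀ = 243.11 nm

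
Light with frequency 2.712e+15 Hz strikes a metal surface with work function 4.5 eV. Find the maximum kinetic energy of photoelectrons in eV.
6.7159 eV

Using Einstein's photoelectric equation: KE_max = hf - φ

First, calculate the photon energy:
E_photon = hf = (6.626×10⁻³⁴ J·s)(2.712e+15 Hz)
E_photon = 11.2159 eV

Then, the maximum kinetic energy:
KE_max = E_photon - φ = 11.2159 eV - 4.5 eV = 6.7159 eV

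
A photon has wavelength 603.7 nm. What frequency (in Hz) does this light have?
4.9659e+14 Hz

Using the wave equation: c = fλ

Solving for frequency:
f = c/λ = (3×10⁸ m/s) / (603.7×10⁻⁹ m)
f = 4.9659e+14 Hz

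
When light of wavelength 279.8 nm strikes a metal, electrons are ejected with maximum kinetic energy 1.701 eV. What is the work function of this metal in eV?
2.73 eV

From Einstein's photoelectric equation: KE_max = hf - φ = hc/λ - φ

Rearranging for φ:
φ = hc/λ - KE_max

Calculate photon energy:
E_photon = hc/λ = 4.4312 eV

Therefore:
φ = 4.4312 - 1.701 = 2.73 eV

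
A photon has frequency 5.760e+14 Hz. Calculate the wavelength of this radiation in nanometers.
520.47 nm

Using the wave equation: c = fλ

Solving for wavelength:
λ = c/f = (3×10⁸ m/s) / (5.760e+14 Hz)
λ = 520.47 nm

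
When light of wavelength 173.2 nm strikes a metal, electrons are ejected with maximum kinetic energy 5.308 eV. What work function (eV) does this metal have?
1.85 eV

From Einstein's photoelectric equation: KE_max = hf - φ = hc/λ - φ

Rearranging for φ:
φ = hc/λ - KE_max

Calculate photon energy:
E_photon = hc/λ = 7.1584 eV

Therefore:
φ = 7.1584 - 5.308 = 1.85 eV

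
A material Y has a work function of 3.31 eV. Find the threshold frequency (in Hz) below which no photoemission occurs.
8.0035e+14 Hz

The threshold frequency is when the photon energy equals the work function:
hf₀ = φ

Solving for f₀:
f₀ = φ/h = (3.31 eV × 1.602×10⁻¹⁹ J/eV) / (6.626×10⁻³⁴ J·s)
f₀ = 8.0035e+14 Hz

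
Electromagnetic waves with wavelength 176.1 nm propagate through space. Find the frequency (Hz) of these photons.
1.7024e+15 Hz

Using the wave equation: c = fλ

Solving for frequency:
f = c/λ = (3×10⁸ m/s) / (176.1×10⁻⁹ m)
f = 1.7024e+15 Hz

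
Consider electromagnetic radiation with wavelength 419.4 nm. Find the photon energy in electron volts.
2.9562 eV

Using E = hf = hc/λ:

E = hc/λ = (6.626×10⁻³⁴ J·s)(3×10⁸ m/s) / (419.4×10⁻⁹ m)
E = 2.9562 eV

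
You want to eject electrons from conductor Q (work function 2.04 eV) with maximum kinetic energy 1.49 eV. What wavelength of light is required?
351.23 nm

From Einstein's equation: KE_max = hc/λ - φ

Rearranging for λ:
hc/λ = KE_max + φ
λ = hc/(KE_max + φ)

Required photon energy:
E_photon = KE_max + φ = 1.49 + 2.04 = 3.53 eV

Required wavelength:
λ = hc/E_photon = (6.626×10⁻³⁴)(3×10⁸) / (3.53 × 1.602×10⁻¹⁹)
λ = 351.23 nm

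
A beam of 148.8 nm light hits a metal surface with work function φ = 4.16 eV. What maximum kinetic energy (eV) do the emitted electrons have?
4.1723 eV

Using Einstein's photoelectric equation: KE_max = hf - φ = hc/λ - φ

First, calculate the photon energy:
E_photon = hc/λ = (6.626×10⁻³⁴ J·s)(3×10⁸ m/s) / (148.8×10⁻⁹ m)
E_photon = 8.3323 eV

Then, the maximum kinetic energy:
KE_max = E_photon - φ = 8.3323 eV - 4.16 eV = 4.1723 eV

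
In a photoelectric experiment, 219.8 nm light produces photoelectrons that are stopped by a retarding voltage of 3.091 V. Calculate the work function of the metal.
2.55 eV

The stopping potential gives the maximum kinetic energy: KE_max = eV_s = 3.091 eV

From Einstein's photoelectric equation: KE_max = hc/λ - φ
Rearranging: φ = hc/λ - KE_max

Calculate photon energy:
E_photon = hc/λ = (6.626×10⁻³⁴ J·s)(3×10⁸ m/s) / (219.8×10⁻⁹ m) = 5.6408 eV

Therefore:
φ = 5.6408 - 3.091 = 2.55 eV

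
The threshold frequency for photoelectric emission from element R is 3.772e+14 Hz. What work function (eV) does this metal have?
1.56 eV

At the threshold frequency, photon energy equals work function:
φ = hf₀

Calculating:
φ = (6.626×10⁻³⁴ J·s)(3.772e+14 Hz)
φ = 1.56 eV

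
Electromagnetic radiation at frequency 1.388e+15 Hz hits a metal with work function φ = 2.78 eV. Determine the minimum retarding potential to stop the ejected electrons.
2.9603 V

The stopping potential V_s satisfies: eV_s = KE_max

First, find KE_max using Einstein's equation:
E_photon = hf = (6.626×10⁻³⁴ J·s)(1.388e+15 Hz) = 5.7403 eV
KE_max = E_photon - φ = 5.7403 - 2.78 = 2.9603 eV

Since eV_s = KE_max:
V_s = KE_max/e = 2.9603 V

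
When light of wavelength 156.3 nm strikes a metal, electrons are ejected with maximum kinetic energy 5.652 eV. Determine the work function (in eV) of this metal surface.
2.28 eV

From Einstein's photoelectric equation: KE_max = hf - φ = hc/λ - φ

Rearranging for φ:
φ = hc/λ - KE_max

Calculate photon energy:
E_photon = hc/λ = 7.9325 eV

Therefore:
φ = 7.9325 - 5.652 = 2.28 eV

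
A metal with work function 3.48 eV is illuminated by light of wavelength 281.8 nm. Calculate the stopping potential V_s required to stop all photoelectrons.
0.9197 V

The stopping potential V_s satisfies: eV_s = KE_max

First, find KE_max using Einstein's equation:
E_photon = hc/λ = 4.3997 eV
KE_max = E_photon - φ = 4.3997 - 3.48 = 0.9197 eV

Since eV_s = KE_max:
V_s = KE_max/e = 0.9197 V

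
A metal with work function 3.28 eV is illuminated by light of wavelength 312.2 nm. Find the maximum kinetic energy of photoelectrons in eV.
0.6913 eV

Using Einstein's photoelectric equation: KE_max = hf - φ = hc/λ - φ

First, calculate the photon energy:
E_photon = hc/λ = (6.626×10⁻³⁴ J·s)(3×10⁸ m/s) / (312.2×10⁻⁹ m)
E_photon = 3.9713 eV

Then, the maximum kinetic energy:
KE_max = E_photon - φ = 3.9713 eV - 3.28 eV = 0.6913 eV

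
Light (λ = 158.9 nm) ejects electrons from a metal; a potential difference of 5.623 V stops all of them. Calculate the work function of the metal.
2.18 eV

The stopping potential gives the maximum kinetic energy: KE_max = eV_s = 5.623 eV

From Einstein's photoelectric equation: KE_max = hc/λ - φ
Rearranging: φ = hc/λ - KE_max

Calculate photon energy:
E_photon = hc/λ = (6.626×10⁻³⁴ J·s)(3×10⁸ m/s) / (158.9×10⁻⁹ m) = 7.8027 eV

Therefore:
φ = 7.8027 - 5.623 = 2.18 eV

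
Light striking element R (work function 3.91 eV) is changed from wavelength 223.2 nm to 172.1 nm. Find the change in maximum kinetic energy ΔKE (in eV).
1.6493 eV

Using Einstein's equation: KE_max = hc/λ - φ

For λ₁ = 223.2 nm:
KE₁ = hc/λ₁ - φ = 5.5548 - 3.91 = 1.6448 eV

For λ₂ = 172.1 nm:
KE₂ = hc/λ₂ - φ = 7.2042 - 3.91 = 3.2942 eV

Change in KE:
ΔKE = KE₂ - KE₁ = 3.2942 - 1.6448 = 1.6493 eV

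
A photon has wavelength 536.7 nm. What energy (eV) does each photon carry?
2.3101 eV

Using E = hf = hc/λ:

E = hc/λ = (6.626×10⁻³⁴ J·s)(3×10⁸ m/s) / (536.7×10⁻⁹ m)
E = 2.3101 eV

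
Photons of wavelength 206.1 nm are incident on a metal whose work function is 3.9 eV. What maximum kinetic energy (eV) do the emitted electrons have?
2.1157 eV

Using Einstein's photoelectric equation: KE_max = hf - φ = hc/λ - φ

First, calculate the photon energy:
E_photon = hc/λ = (6.626×10⁻³⁴ J·s)(3×10⁸ m/s) / (206.1×10⁻⁹ m)
E_photon = 6.0157 eV

Then, the maximum kinetic energy:
KE_max = E_photon - φ = 6.0157 eV - 3.9 eV = 2.1157 eV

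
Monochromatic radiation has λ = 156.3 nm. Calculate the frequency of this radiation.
1.9181e+15 Hz

Using the wave equation: c = fλ

Solving for frequency:
f = c/λ = (3×10⁸ m/s) / (156.3×10⁻⁹ m)
f = 1.9181e+15 Hz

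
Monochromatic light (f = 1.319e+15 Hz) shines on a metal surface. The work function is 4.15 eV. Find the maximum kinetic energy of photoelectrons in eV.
1.3049 eV

Using Einstein's photoelectric equation: KE_max = hf - φ

First, calculate the photon energy:
E_photon = hf = (6.626×10⁻³⁴ J·s)(1.319e+15 Hz)
E_photon = 5.4549 eV

Then, the maximum kinetic energy:
KE_max = E_photon - φ = 5.4549 eV - 4.15 eV = 1.3049 eV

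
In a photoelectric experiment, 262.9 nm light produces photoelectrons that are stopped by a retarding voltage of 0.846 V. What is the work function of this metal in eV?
3.87 eV

The stopping potential gives the maximum kinetic energy: KE_max = eV_s = 0.846 eV

From Einstein's photoelectric equation: KE_max = hc/λ - φ
Rearranging: φ = hc/λ - KE_max

Calculate photon energy:
E_photon = hc/λ = (6.626×10⁻³⁴ J·s)(3×10⁸ m/s) / (262.9×10⁻⁹ m) = 4.7160 eV

Therefore:
φ = 4.7160 - 0.846 = 3.87 eV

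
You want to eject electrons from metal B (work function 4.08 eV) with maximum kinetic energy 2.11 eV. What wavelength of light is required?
200.30 nm

From Einstein's equation: KE_max = hc/λ - φ

Rearranging for λ:
hc/λ = KE_max + φ
λ = hc/(KE_max + φ)

Required photon energy:
E_photon = KE_max + φ = 2.11 + 4.08 = 6.19 eV

Required wavelength:
λ = hc/E_photon = (6.626×10⁻³⁴)(3×10⁸) / (6.19 × 1.602×10⁻¹⁹)
λ = 200.30 nm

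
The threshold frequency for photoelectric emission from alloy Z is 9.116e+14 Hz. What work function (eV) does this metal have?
3.77 eV

At the threshold frequency, photon energy equals work function:
φ = hf₀

Calculating:
φ = (6.626×10⁻³⁴ J·s)(9.116e+14 Hz)
φ = 3.77 eV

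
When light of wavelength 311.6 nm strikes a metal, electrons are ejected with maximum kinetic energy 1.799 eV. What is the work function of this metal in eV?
2.18 eV

From Einstein's photoelectric equation: KE_max = hf - φ = hc/λ - φ

Rearranging for φ:
φ = hc/λ - KE_max

Calculate photon energy:
E_photon = hc/λ = 3.9790 eV

Therefore:
φ = 3.9790 - 1.799 = 2.18 eV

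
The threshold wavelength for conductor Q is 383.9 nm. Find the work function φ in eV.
3.23 eV

At the threshold wavelength, photon energy equals work function:
φ = hc/λ₀

Calculating:
φ = (6.626×10⁻³⁴ J·s)(3×10⁸ m/s) / (383.9×10⁻⁹ m)
φ = 3.23 eV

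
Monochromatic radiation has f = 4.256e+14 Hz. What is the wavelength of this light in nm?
704.40 nm

Using the wave equation: c = fλ

Solving for wavelength:
λ = c/f = (3×10⁸ m/s) / (4.256e+14 Hz)
λ = 704.40 nm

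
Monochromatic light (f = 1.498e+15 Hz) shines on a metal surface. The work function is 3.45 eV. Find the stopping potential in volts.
2.7452 V

The stopping potential V_s satisfies: eV_s = KE_max

First, find KE_max using Einstein's equation:
E_photon = hf = (6.626×10⁻³⁴ J·s)(1.498e+15 Hz) = 6.1952 eV
KE_max = E_photon - φ = 6.1952 - 3.45 = 2.7452 eV

Since eV_s = KE_max:
V_s = KE_max/e = 2.7452 V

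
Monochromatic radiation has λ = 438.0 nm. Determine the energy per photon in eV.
2.8307 eV

Using E = hf = hc/λ:

E = hc/λ = (6.626×10⁻³⁴ J·s)(3×10⁸ m/s) / (438.0×10⁻⁹ m)
E = 2.8307 eV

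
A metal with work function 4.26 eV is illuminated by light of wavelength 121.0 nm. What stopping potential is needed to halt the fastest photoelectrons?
5.9866 V

The stopping potential V_s satisfies: eV_s = KE_max

First, find KE_max using Einstein's equation:
E_photon = hc/λ = 10.2466 eV
KE_max = E_photon - φ = 10.2466 - 4.26 = 5.9866 eV

Since eV_s = KE_max:
V_s = KE_max/e = 5.9866 V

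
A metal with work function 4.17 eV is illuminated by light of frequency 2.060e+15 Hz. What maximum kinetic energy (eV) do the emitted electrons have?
4.3495 eV

Using Einstein's photoelectric equation: KE_max = hf - φ

First, calculate the photon energy:
E_photon = hf = (6.626×10⁻³⁴ J·s)(2.060e+15 Hz)
E_photon = 8.5195 eV

Then, the maximum kinetic energy:
KE_max = E_photon - φ = 8.5195 eV - 4.17 eV = 4.3495 eV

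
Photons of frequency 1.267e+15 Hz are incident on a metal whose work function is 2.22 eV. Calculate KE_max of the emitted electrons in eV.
3.0199 eV

Using Einstein's photoelectric equation: KE_max = hf - φ

First, calculate the photon energy:
E_photon = hf = (6.626×10⁻³⁴ J·s)(1.267e+15 Hz)
E_photon = 5.2399 eV

Then, the maximum kinetic energy:
KE_max = E_photon - φ = 5.2399 eV - 2.22 eV = 3.0199 eV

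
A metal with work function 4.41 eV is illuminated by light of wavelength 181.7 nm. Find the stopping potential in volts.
2.4136 V

The stopping potential V_s satisfies: eV_s = KE_max

First, find KE_max using Einstein's equation:
E_photon = hc/λ = 6.8236 eV
KE_max = E_photon - φ = 6.8236 - 4.41 = 2.4136 eV

Since eV_s = KE_max:
V_s = KE_max/e = 2.4136 V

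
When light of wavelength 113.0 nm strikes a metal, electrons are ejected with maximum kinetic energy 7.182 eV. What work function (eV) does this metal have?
3.79 eV

From Einstein's photoelectric equation: KE_max = hf - φ = hc/λ - φ

Rearranging for φ:
φ = hc/λ - KE_max

Calculate photon energy:
E_photon = hc/λ = 10.9721 eV

Therefore:
φ = 10.9721 - 7.182 = 3.79 eV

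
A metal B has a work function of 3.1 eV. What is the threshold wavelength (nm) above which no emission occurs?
399.95 nm

The threshold wavelength is when the photon energy equals the work function:
hc/λ₀ = φ

Solving for λ₀:
λ₀ = hc/φ = (6.626×10⁻³⁴ J·s)(3×10⁸ m/s) / (3.1 eV × 1.602×10⁻¹⁹ J/eV)
λ₀ = 399.95 nm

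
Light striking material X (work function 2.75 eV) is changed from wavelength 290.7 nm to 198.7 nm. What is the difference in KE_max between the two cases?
1.9747 eV

Using Einstein's equation: KE_max = hc/λ - φ

For λ₁ = 290.7 nm:
KE₁ = hc/λ₁ - φ = 4.2650 - 2.75 = 1.5150 eV

For λ₂ = 198.7 nm:
KE₂ = hc/λ₂ - φ = 6.2398 - 2.75 = 3.4898 eV

Change in KE:
ΔKE = KE₂ - KE₁ = 3.4898 - 1.5150 = 1.9747 eV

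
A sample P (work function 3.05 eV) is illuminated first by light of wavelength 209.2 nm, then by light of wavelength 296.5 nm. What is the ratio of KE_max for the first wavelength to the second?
2.5421

Using Einstein's equation: KE_max = hc/λ - φ

For λ₁ = 209.2 nm:
E₁ = hc/λ₁ = 5.9266 eV
KE₁ = E₁ - φ = 5.9266 - 3.05 = 2.8766 eV

For λ₂ = 296.5 nm:
E₂ = hc/λ₂ = 4.1816 eV
KE₂ = E₂ - φ = 4.1816 - 3.05 = 1.1316 eV

Ratio: KE₁/KE₂ = 2.8766/1.1316 = 2.5421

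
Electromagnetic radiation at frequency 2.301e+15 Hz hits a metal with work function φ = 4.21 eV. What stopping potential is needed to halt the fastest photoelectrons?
5.3062 V

The stopping potential V_s satisfies: eV_s = KE_max

First, find KE_max using Einstein's equation:
E_photon = hf = (6.626×10⁻³⁴ J·s)(2.301e+15 Hz) = 9.5162 eV
KE_max = E_photon - φ = 9.5162 - 4.21 = 5.3062 eV

Since eV_s = KE_max:
V_s = KE_max/e = 5.3062 V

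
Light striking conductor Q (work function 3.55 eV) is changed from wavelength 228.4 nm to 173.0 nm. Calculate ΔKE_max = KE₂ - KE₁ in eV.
1.7383 eV

Using Einstein's equation: KE_max = hc/λ - φ

For λ₁ = 228.4 nm:
KE₁ = hc/λ₁ - φ = 5.4284 - 3.55 = 1.8784 eV

For λ₂ = 173.0 nm:
KE₂ = hc/λ₂ - φ = 7.1667 - 3.55 = 3.6167 eV

Change in KE:
ΔKE = KE₂ - KE₁ = 3.6167 - 1.8784 = 1.7383 eV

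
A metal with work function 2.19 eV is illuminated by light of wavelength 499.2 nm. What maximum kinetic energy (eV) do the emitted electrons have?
0.2937 eV

Using Einstein's photoelectric equation: KE_max = hf - φ = hc/λ - φ

First, calculate the photon energy:
E_photon = hc/λ = (6.626×10⁻³⁴ J·s)(3×10⁸ m/s) / (499.2×10⁻⁹ m)
E_photon = 2.4837 eV

Then, the maximum kinetic energy:
KE_max = E_photon - φ = 2.4837 eV - 2.19 eV = 0.2937 eV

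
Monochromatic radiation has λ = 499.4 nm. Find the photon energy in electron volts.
2.4827 eV

Using E = hf = hc/λ:

E = hc/λ = (6.626×10⁻³⁴ J·s)(3×10⁸ m/s) / (499.4×10⁻⁹ m)
E = 2.4827 eV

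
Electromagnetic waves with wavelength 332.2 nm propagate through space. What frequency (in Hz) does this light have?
9.0245e+14 Hz

Using the wave equation: c = fλ

Solving for frequency:
f = c/λ = (3×10⁸ m/s) / (332.2×10⁻⁹ m)
f = 9.0245e+14 Hz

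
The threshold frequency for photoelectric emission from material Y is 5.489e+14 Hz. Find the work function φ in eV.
2.27 eV

At the threshold frequency, photon energy equals work function:
φ = hf₀

Calculating:
φ = (6.626×10⁻³⁴ J·s)(5.489e+14 Hz)
φ = 2.27 eV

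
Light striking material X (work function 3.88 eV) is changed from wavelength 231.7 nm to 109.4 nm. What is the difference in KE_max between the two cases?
5.9820 eV

Using Einstein's equation: KE_max = hc/λ - φ

For λ₁ = 231.7 nm:
KE₁ = hc/λ₁ - φ = 5.3511 - 3.88 = 1.4711 eV

For λ₂ = 109.4 nm:
KE₂ = hc/λ₂ - φ = 11.3331 - 3.88 = 7.4531 eV

Change in KE:
ΔKE = KE₂ - KE₁ = 7.4531 - 1.4711 = 5.9820 eV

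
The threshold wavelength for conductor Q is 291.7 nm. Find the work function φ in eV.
4.25 eV

At the threshold wavelength, photon energy equals work function:
φ = hc/λ₀

Calculating:
φ = (6.626×10⁻³⁴ J·s)(3×10⁸ m/s) / (291.7×10⁻⁹ m)
φ = 4.25 eV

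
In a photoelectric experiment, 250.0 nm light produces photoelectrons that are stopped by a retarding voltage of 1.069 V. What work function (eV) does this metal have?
3.89 eV

The stopping potential gives the maximum kinetic energy: KE_max = eV_s = 1.069 eV

From Einstein's photoelectric equation: KE_max = hc/λ - φ
Rearranging: φ = hc/λ - KE_max

Calculate photon energy:
E_photon = hc/λ = (6.626×10⁻³⁴ J·s)(3×10⁸ m/s) / (250.0×10⁻⁹ m) = 4.9594 eV

Therefore:
φ = 4.9594 - 1.069 = 3.89 eV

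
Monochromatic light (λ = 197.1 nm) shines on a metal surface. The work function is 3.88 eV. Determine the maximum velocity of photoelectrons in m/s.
9.2081e+05 m/s

First, find the maximum kinetic energy:
E_photon = hc/λ = 6.2904 eV
KE_max = E_photon - φ = 6.2904 - 3.88 = 2.4104 eV

Convert to Joules: KE_max = 2.4104 × 1.602×10⁻¹⁹ J = 3.8619e-19 J

Then use KE = ½mv² to find velocity:
v = √(2·KE/m) = √(2 × 3.8619e-19 J / 9.109e-31 kg)
v = 9.2081e+05 m/s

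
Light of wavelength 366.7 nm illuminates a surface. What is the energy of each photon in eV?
3.3811 eV

Using E = hf = hc/λ:

E = hc/λ = (6.626×10⁻³⁴ J·s)(3×10⁸ m/s) / (366.7×10⁻⁹ m)
E = 3.3811 eV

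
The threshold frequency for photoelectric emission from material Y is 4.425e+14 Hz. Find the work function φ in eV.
1.83 eV

At the threshold frequency, photon energy equals work function:
φ = hf₀

Calculating:
φ = (6.626×10⁻³⁴ J·s)(4.425e+14 Hz)
φ = 1.83 eV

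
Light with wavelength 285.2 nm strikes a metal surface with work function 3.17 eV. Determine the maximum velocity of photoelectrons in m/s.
6.4352e+05 m/s

First, find the maximum kinetic energy:
E_photon = hc/λ = 4.3473 eV
KE_max = E_photon - φ = 4.3473 - 3.17 = 1.1773 eV

Convert to Joules: KE_max = 1.1773 × 1.602×10⁻¹⁹ J = 1.8862e-19 J

Then use KE = ½mv² to find velocity:
v = √(2·KE/m) = √(2 × 1.8862e-19 J / 9.109e-31 kg)
v = 6.4352e+05 m/s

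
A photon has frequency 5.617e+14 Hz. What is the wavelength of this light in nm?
533.72 nm

Using the wave equation: c = fλ

Solving for wavelength:
λ = c/f = (3×10⁸ m/s) / (5.617e+14 Hz)
λ = 533.72 nm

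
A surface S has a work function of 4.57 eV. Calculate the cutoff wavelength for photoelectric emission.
271.30 nm

The threshold wavelength is when the photon energy equals the work function:
hc/λ₀ = φ

Solving for λ₀:
λ₀ = hc/φ = (6.626×10⁻³⁴ J·s)(3×10⁸ m/s) / (4.57 eV × 1.602×10⁻¹⁹ J/eV)
λ₀ = 271.30 nm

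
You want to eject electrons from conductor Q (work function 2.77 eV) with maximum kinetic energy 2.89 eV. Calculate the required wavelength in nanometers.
219.05 nm

From Einstein's equation: KE_max = hc/λ - φ

Rearranging for λ:
hc/λ = KE_max + φ
λ = hc/(KE_max + φ)

Required photon energy:
E_photon = KE_max + φ = 2.89 + 2.77 = 5.66 eV

Required wavelength:
λ = hc/E_photon = (6.626×10⁻³⁴)(3×10⁸) / (5.66 × 1.602×10⁻¹⁹)
λ = 219.05 nm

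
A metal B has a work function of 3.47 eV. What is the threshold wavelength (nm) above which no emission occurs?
357.30 nm

The threshold wavelength is when the photon energy equals the work function:
hc/λ₀ = φ

Solving for λ₀:
λ₀ = hc/φ = (6.626×10⁻³⁴ J·s)(3×10⁸ m/s) / (3.47 eV × 1.602×10⁻¹⁹ J/eV)
λ₀ = 357.30 nm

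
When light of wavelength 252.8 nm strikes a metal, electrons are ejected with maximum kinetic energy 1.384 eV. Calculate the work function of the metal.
3.52 eV

From Einstein's photoelectric equation: KE_max = hf - φ = hc/λ - φ

Rearranging for φ:
φ = hc/λ - KE_max

Calculate photon energy:
E_photon = hc/λ = 4.9044 eV

Therefore:
φ = 4.9044 - 1.384 = 3.52 eV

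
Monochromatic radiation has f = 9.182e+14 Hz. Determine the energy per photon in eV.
3.7974 eV

Using E = hf:

E = hf = (6.626×10⁻³⁴ J·s)(9.182e+14 Hz)
E = 3.7974 eV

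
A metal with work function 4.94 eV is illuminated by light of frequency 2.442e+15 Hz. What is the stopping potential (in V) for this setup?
5.1593 V

The stopping potential V_s satisfies: eV_s = KE_max

First, find KE_max using Einstein's equation:
E_photon = hf = (6.626×10⁻³⁴ J·s)(2.442e+15 Hz) = 10.0993 eV
KE_max = E_photon - φ = 10.0993 - 4.94 = 5.1593 eV

Since eV_s = KE_max:
V_s = KE_max/e = 5.1593 V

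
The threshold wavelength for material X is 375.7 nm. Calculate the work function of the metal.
3.30 eV

At the threshold wavelength, photon energy equals work function:
φ = hc/λ₀

Calculating:
φ = (6.626×10⁻³⁴ J·s)(3×10⁸ m/s) / (375.7×10⁻⁹ m)
φ = 3.30 eV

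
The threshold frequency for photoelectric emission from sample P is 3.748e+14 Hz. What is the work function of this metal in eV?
1.55 eV

At the threshold frequency, photon energy equals work function:
φ = hf₀

Calculating:
φ = (6.626×10⁻³⁴ J·s)(3.748e+14 Hz)
φ = 1.55 eV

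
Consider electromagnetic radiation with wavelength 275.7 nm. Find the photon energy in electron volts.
4.4971 eV

Using E = hf = hc/λ:

E = hc/λ = (6.626×10⁻³⁴ J·s)(3×10⁸ m/s) / (275.7×10⁻⁹ m)
E = 4.4971 eV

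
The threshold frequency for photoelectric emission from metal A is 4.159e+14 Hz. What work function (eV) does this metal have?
1.72 eV

At the threshold frequency, photon energy equals work function:
φ = hf₀

Calculating:
φ = (6.626×10⁻³⁴ J·s)(4.159e+14 Hz)
φ = 1.72 eV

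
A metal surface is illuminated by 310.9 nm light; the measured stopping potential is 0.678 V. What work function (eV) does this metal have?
3.31 eV

The stopping potential gives the maximum kinetic energy: KE_max = eV_s = 0.678 eV

From Einstein's photoelectric equation: KE_max = hc/λ - φ
Rearranging: φ = hc/λ - KE_max

Calculate photon energy:
E_photon = hc/λ = (6.626×10⁻³⁴ J·s)(3×10⁸ m/s) / (310.9×10⁻⁹ m) = 3.9879 eV

Therefore:
φ = 3.9879 - 0.678 = 3.31 eV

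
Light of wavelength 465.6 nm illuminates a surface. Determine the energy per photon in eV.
2.6629 eV

Using E = hf = hc/λ:

E = hc/λ = (6.626×10⁻³⁴ J·s)(3×10⁸ m/s) / (465.6×10⁻⁹ m)
E = 2.6629 eV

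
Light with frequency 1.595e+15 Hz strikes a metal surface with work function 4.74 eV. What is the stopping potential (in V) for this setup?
1.8564 V

The stopping potential V_s satisfies: eV_s = KE_max

First, find KE_max using Einstein's equation:
E_photon = hf = (6.626×10⁻³⁴ J·s)(1.595e+15 Hz) = 6.5964 eV
KE_max = E_photon - φ = 6.5964 - 4.74 = 1.8564 eV

Since eV_s = KE_max:
V_s = KE_max/e = 1.8564 V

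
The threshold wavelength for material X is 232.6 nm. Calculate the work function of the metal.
5.33 eV

At the threshold wavelength, photon energy equals work function:
φ = hc/λ₀

Calculating:
φ = (6.626×10⁻³⁴ J·s)(3×10⁸ m/s) / (232.6×10⁻⁹ m)
φ = 5.33 eV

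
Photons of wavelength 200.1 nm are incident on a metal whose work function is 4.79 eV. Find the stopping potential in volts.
1.4061 V

The stopping potential V_s satisfies: eV_s = KE_max

First, find KE_max using Einstein's equation:
E_photon = hc/λ = 6.1961 eV
KE_max = E_photon - φ = 6.1961 - 4.79 = 1.4061 eV

Since eV_s = KE_max:
V_s = KE_max/e = 1.4061 V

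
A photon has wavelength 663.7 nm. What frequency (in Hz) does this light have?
4.5170e+14 Hz

Using the wave equation: c = fλ

Solving for frequency:
f = c/λ = (3×10⁸ m/s) / (663.7×10⁻⁹ m)
f = 4.5170e+14 Hz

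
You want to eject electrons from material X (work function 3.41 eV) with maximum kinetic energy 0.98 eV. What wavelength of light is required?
282.42 nm

From Einstein's equation: KE_max = hc/λ - φ

Rearranging for λ:
hc/λ = KE_max + φ
λ = hc/(KE_max + φ)

Required photon energy:
E_photon = KE_max + φ = 0.98 + 3.41 = 4.39 eV

Required wavelength:
λ = hc/E_photon = (6.626×10⁻³⁴)(3×10⁸) / (4.39 × 1.602×10⁻¹⁹)
λ = 282.42 nm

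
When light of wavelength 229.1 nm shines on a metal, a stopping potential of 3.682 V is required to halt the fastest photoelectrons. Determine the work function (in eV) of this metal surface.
1.73 eV

The stopping potential gives the maximum kinetic energy: KE_max = eV_s = 3.682 eV

From Einstein's photoelectric equation: KE_max = hc/λ - φ
Rearranging: φ = hc/λ - KE_max

Calculate photon energy:
E_photon = hc/λ = (6.626×10⁻³⁴ J·s)(3×10⁸ m/s) / (229.1×10⁻⁹ m) = 5.4118 eV

Therefore:
φ = 5.4118 - 3.682 = 1.73 eV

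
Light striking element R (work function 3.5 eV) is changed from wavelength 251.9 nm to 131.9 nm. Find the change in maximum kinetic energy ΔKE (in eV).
4.4779 eV

Using Einstein's equation: KE_max = hc/λ - φ

For λ₁ = 251.9 nm:
KE₁ = hc/λ₁ - φ = 4.9220 - 3.5 = 1.4220 eV

For λ₂ = 131.9 nm:
KE₂ = hc/λ₂ - φ = 9.3999 - 3.5 = 5.8999 eV

Change in KE:
ΔKE = KE₂ - KE₁ = 5.8999 - 1.4220 = 4.4779 eV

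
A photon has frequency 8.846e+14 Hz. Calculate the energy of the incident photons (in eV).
3.6584 eV

Using E = hf:

E = hf = (6.626×10⁻³⁴ J·s)(8.846e+14 Hz)
E = 3.6584 eV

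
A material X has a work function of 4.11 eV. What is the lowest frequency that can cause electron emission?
9.9379e+14 Hz

The threshold frequency is when the photon energy equals the work function:
hf₀ = φ

Solving for f₀:
f₀ = φ/h = (4.11 eV × 1.602×10⁻¹⁹ J/eV) / (6.626×10⁻³⁴ J·s)
f₀ = 9.9379e+14 Hz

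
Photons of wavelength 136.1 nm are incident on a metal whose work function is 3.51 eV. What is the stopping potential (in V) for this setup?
5.5998 V

The stopping potential V_s satisfies: eV_s = KE_max

First, find KE_max using Einstein's equation:
E_photon = hc/λ = 9.1098 eV
KE_max = E_photon - φ = 9.1098 - 3.51 = 5.5998 eV

Since eV_s = KE_max:
V_s = KE_max/e = 5.5998 V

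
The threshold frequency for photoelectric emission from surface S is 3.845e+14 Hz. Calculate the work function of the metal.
1.59 eV

At the threshold frequency, photon energy equals work function:
φ = hf₀

Calculating:
φ = (6.626×10⁻³⁴ J·s)(3.845e+14 Hz)
φ = 1.59 eV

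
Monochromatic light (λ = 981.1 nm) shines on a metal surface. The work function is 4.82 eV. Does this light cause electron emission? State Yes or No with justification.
No

For photoemission, the photon energy must exceed the work function.

Photon energy: E = hc/λ = 1.2637 eV
Work function: φ = 4.82 eV

Since E_photon (1.2637 eV) < φ (4.82 eV), photoemission will NOT occur.
The threshold wavelength is λ₀ = hc/φ = 257.2 nm.
Since 981.1 nm > 257.2 nm, the photons lack sufficient energy.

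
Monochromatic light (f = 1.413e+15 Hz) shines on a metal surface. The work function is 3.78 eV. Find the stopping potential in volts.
2.0637 V

The stopping potential V_s satisfies: eV_s = KE_max

First, find KE_max using Einstein's equation:
E_photon = hf = (6.626×10⁻³⁴ J·s)(1.413e+15 Hz) = 5.8437 eV
KE_max = E_photon - φ = 5.8437 - 3.78 = 2.0637 eV

Since eV_s = KE_max:
V_s = KE_max/e = 2.0637 V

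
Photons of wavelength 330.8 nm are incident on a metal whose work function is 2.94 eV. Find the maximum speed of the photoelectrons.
5.3313e+05 m/s

First, find the maximum kinetic energy:
E_photon = hc/λ = 3.7480 eV
KE_max = E_photon - φ = 3.7480 - 2.94 = 0.8080 eV

Convert to Joules: KE_max = 0.8080 × 1.602×10⁻¹⁹ J = 1.2946e-19 J

Then use KE = ½mv² to find velocity:
v = √(2·KE/m) = √(2 × 1.2946e-19 J / 9.109e-31 kg)
v = 5.3313e+05 m/s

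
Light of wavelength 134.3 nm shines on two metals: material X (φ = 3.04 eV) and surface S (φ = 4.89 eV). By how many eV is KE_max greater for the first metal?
1.8500 eV

Using KE_max = hc/λ - φ for each metal:

Photon energy: E = hc/λ = 9.2319 eV

For material X (φ₁ = 3.04 eV):
KE₁ = E - φ₁ = 9.2319 - 3.04 = 6.1919 eV

For surface S (φ₂ = 4.89 eV):
KE₂ = E - φ₂ = 9.2319 - 4.89 = 4.3419 eV

Difference:
ΔKE = KE₁ - KE₂ = 6.1919 - 4.3419 = 1.8500 eV

Note: The difference equals the difference in work functions: 4.89 - 3.04 = 1.85 eV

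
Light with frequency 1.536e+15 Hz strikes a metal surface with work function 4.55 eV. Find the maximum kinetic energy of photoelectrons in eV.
1.8024 eV

Using Einstein's photoelectric equation: KE_max = hf - φ

First, calculate the photon energy:
E_photon = hf = (6.626×10⁻³⁴ J·s)(1.536e+15 Hz)
E_photon = 6.3524 eV

Then, the maximum kinetic energy:
KE_max = E_photon - φ = 6.3524 eV - 4.55 eV = 1.8024 eV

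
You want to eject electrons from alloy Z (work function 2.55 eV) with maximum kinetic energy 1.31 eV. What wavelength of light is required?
321.20 nm

From Einstein's equation: KE_max = hc/λ - φ

Rearranging for λ:
hc/λ = KE_max + φ
λ = hc/(KE_max + φ)

Required photon energy:
E_photon = KE_max + φ = 1.31 + 2.55 = 3.86 eV

Required wavelength:
λ = hc/E_photon = (6.626×10⁻³⁴)(3×10⁸) / (3.86 × 1.602×10⁻¹⁹)
λ = 321.20 nm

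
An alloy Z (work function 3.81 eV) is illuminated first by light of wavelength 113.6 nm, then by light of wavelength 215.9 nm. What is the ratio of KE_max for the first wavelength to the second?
3.6758

Using Einstein's equation: KE_max = hc/λ - φ

For λ₁ = 113.6 nm:
E₁ = hc/λ₁ = 10.9141 eV
KE₁ = E₁ - φ = 10.9141 - 3.81 = 7.1041 eV

For λ₂ = 215.9 nm:
E₂ = hc/λ₂ = 5.7427 eV
KE₂ = E₂ - φ = 5.7427 - 3.81 = 1.9327 eV

Ratio: KE₁/KE₂ = 7.1041/1.9327 = 3.6758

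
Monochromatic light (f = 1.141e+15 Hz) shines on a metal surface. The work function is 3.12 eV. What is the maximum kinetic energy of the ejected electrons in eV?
1.5988 eV

Using Einstein's photoelectric equation: KE_max = hf - φ

First, calculate the photon energy:
E_photon = hf = (6.626×10⁻³⁴ J·s)(1.141e+15 Hz)
E_photon = 4.7188 eV

Then, the maximum kinetic energy:
KE_max = E_photon - φ = 4.7188 eV - 3.12 eV = 1.5988 eV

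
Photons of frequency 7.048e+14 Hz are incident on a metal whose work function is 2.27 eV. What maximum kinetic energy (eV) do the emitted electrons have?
0.6448 eV

Using Einstein's photoelectric equation: KE_max = hf - φ

First, calculate the photon energy:
E_photon = hf = (6.626×10⁻³⁴ J·s)(7.048e+14 Hz)
E_photon = 2.9148 eV

Then, the maximum kinetic energy:
KE_max = E_photon - φ = 2.9148 eV - 2.27 eV = 0.6448 eV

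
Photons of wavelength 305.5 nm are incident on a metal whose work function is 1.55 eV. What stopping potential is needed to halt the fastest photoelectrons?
2.5084 V

The stopping potential V_s satisfies: eV_s = KE_max

First, find KE_max using Einstein's equation:
E_photon = hc/λ = 4.0584 eV
KE_max = E_photon - φ = 4.0584 - 1.55 = 2.5084 eV

Since eV_s = KE_max:
V_s = KE_max/e = 2.5084 V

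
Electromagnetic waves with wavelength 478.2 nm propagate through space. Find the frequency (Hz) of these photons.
6.2692e+14 Hz

Using the wave equation: c = fλ

Solving for frequency:
f = c/λ = (3×10⁸ m/s) / (478.2×10⁻⁹ m)
f = 6.2692e+14 Hz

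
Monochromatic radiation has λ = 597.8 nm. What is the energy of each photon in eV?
2.0740 eV

Using E = hf = hc/λ:

E = hc/λ = (6.626×10⁻³⁴ J·s)(3×10⁸ m/s) / (597.8×10⁻⁹ m)
E = 2.0740 eV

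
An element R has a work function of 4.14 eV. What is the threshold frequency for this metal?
1.0010e+15 Hz

The threshold frequency is when the photon energy equals the work function:
hf₀ = φ

Solving for f₀:
f₀ = φ/h = (4.14 eV × 1.602×10⁻¹⁹ J/eV) / (6.626×10⁻³⁴ J·s)
f₀ = 1.0010e+15 Hz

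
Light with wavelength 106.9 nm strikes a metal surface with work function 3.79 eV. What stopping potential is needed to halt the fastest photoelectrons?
7.8081 V

The stopping potential V_s satisfies: eV_s = KE_max

First, find KE_max using Einstein's equation:
E_photon = hc/λ = 11.5981 eV
KE_max = E_photon - φ = 11.5981 - 3.79 = 7.8081 eV

Since eV_s = KE_max:
V_s = KE_max/e = 7.8081 V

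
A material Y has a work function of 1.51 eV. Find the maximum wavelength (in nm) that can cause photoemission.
821.09 nm

The threshold wavelength is when the photon energy equals the work function:
hc/λ₀ = φ

Solving for λ₀:
λ₀ = hc/φ = (6.626×10⁻³⁴ J·s)(3×10⁸ m/s) / (1.51 eV × 1.602×10⁻¹⁹ J/eV)
λ₀ = 821.09 nm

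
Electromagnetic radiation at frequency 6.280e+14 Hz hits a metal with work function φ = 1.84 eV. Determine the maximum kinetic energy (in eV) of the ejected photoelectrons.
0.7572 eV

Using Einstein's photoelectric equation: KE_max = hf - φ

First, calculate the photon energy:
E_photon = hf = (6.626×10⁻³⁴ J·s)(6.280e+14 Hz)
E_photon = 2.5972 eV

Then, the maximum kinetic energy:
KE_max = E_photon - φ = 2.5972 eV - 1.84 eV = 0.7572 eV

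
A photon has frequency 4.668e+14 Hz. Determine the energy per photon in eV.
1.9305 eV

Using E = hf:

E = hf = (6.626×10⁻³⁴ J·s)(4.668e+14 Hz)
E = 1.9305 eV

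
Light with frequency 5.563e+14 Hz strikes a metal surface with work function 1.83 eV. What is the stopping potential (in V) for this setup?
0.4707 V

The stopping potential V_s satisfies: eV_s = KE_max

First, find KE_max using Einstein's equation:
E_photon = hf = (6.626×10⁻³⁴ J·s)(5.563e+14 Hz) = 2.3007 eV
KE_max = E_photon - φ = 2.3007 - 1.83 = 0.4707 eV

Since eV_s = KE_max:
V_s = KE_max/e = 0.4707 V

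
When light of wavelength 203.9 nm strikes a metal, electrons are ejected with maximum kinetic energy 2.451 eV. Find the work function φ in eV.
3.63 eV

From Einstein's photoelectric equation: KE_max = hf - φ = hc/λ - φ

Rearranging for φ:
φ = hc/λ - KE_max

Calculate photon energy:
E_photon = hc/λ = 6.0806 eV

Therefore:
φ = 6.0806 - 2.451 = 3.63 eV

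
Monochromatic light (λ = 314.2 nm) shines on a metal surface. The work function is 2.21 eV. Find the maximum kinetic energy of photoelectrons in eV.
1.7360 eV

Using Einstein's photoelectric equation: KE_max = hf - φ = hc/λ - φ

First, calculate the photon energy:
E_photon = hc/λ = (6.626×10⁻³⁴ J·s)(3×10⁸ m/s) / (314.2×10⁻⁹ m)
E_photon = 3.9460 eV

Then, the maximum kinetic energy:
KE_max = E_photon - φ = 3.9460 eV - 2.21 eV = 1.7360 eV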